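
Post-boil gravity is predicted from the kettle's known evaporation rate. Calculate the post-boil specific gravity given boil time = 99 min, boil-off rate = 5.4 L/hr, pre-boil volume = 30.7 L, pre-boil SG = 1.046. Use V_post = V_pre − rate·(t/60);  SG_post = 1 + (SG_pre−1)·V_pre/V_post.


V_post = 30.7 − 5.4·(99/60) = 21.7900
SG_post = 1 + (1.046 − 1)·30.7/21.7900

1.0648


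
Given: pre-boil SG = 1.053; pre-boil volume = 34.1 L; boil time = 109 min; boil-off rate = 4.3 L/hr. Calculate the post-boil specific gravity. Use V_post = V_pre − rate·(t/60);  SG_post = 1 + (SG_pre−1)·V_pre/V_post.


V_post = 34.1 − 4.3·(109/60) = 26.2883
SG_post = 1 + (1.053 − 1)·34.1/26.2883

1.0687


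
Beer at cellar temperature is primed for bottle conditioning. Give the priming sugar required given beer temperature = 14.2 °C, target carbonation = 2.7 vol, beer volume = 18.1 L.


residual = 14.695·(0.01821 + 0.09011·e^(−0.04·T));  sugar = (target − residual)·4.0·V
residual = 14.695·(0.01821 + 0.09011·e^(−0.04·14.2)) = 1.0179
sugar = (2.7 − 1.0179)·4.0·18.1

121.7808 g


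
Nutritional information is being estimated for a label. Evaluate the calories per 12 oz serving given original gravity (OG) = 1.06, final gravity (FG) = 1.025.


ABW = (OG−FG)·131.25·0.79/FG;  °P = 259 − 259/SG (for OG→OE and FG→AE);  RE = 0.1808·OE + 0.8192·AE;  Cal = (6.9·ABW + 4·(RE−0.1))·FG·3.55
ABW = (1.06 − 1.025)·131.25·0.79/1.025 = 3.5405
OE = 259 − 259/1.06 = 14.6604 °P
AE = 259 − 259/1.025 = 6.3171 °P
RE = 0.1808·14.6604 + 0.8192·6.3171 = 7.8255 °P
Cal = (6.9·3.5405 + 4·(7.8255−0.1))·1.025·3.55

201.3392 kcal


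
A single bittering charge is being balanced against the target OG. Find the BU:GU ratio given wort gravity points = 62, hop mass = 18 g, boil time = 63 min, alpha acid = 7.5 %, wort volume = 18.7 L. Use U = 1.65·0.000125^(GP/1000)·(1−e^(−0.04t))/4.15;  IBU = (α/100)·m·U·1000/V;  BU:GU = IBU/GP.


U = 1.65·0.000125^(62/1000)·(1−e^(−0.04·63))/4.15 = 0.2094
IBU = (7.5/100)·18·0.2094·1000/18.7 = 15.1184
BU:GU = 15.1184/62

0.2438


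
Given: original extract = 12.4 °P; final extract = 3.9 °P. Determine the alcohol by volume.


SG = 259/(259 − P);  ABV = (OG − FG)·131.25
OG = 259/(259 − 12.4) = 1.0503
FG = 259/(259 − 3.9) = 1.0153
ABV = (1.0503 − 1.0153)·131.25

4.5932 % ABV


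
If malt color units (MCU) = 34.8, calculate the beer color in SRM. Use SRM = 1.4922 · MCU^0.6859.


SRM = 1.4922 · 34.8^0.6859

17.0293 SRM


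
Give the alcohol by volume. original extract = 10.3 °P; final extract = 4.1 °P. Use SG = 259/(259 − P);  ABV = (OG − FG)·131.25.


OG = 259/(259 − 10.3) = 1.0414
FG = 259/(259 − 4.1) = 1.0161
ABV = (1.0414 − 1.0161)·131.25

3.3246 % ABV


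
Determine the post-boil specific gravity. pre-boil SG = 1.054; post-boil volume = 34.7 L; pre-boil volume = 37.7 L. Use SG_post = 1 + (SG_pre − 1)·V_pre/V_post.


pts_pre = (1.054 − 1)·1000 = 54.0000
pts_post = 54.0000·37.7/34.7 = 58.6686
SG_post = 1 + 58.6686/1000

1.0587


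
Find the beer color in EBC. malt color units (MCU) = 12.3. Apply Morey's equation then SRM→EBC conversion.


SRM = 1.4922·MCU^0.6859;  EBC = SRM·1.97
SRM = 1.4922·12.3^0.6859 = 8.3444
EBC = 8.3444·1.97

16.4384 EBC


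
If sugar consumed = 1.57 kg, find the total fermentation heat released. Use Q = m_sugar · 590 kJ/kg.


Q = 1.57 · 590

926.3000 kJ


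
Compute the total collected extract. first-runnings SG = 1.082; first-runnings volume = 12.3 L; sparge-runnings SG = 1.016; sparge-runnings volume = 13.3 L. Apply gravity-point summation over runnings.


total = Σ (SG_i − 1)·1000·V_i
first = (1.082 − 1)·1000·12.3 = 1008.6000
sparge = (1.016 − 1)·1000·13.3 = 212.8000
total = 1008.6000 + 212.8000

1221.4000 gravity·L


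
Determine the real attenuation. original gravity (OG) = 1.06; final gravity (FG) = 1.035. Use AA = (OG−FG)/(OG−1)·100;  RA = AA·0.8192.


AA = (1.06 − 1.035)/(1.06 − 1)·100 = 41.6667
RA = 41.6667·0.8192

34.1333 %


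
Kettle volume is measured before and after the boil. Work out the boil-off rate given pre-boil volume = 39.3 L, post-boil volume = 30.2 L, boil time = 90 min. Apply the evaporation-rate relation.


rate = (V_pre − V_post) / (t_min/60)
rate = (39.3 − 30.2) / (90/60)

6.0667 L/hr


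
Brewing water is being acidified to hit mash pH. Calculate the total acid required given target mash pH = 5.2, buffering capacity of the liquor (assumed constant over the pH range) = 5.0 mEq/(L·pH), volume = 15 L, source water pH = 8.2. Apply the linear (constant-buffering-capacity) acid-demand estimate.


acid = buffering capacity · (pH_source − pH_target) · V
acid = 5.0 · (8.2 − 5.2) · 15

225.0000 mEq


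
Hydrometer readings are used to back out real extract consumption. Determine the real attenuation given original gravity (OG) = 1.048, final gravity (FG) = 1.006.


AA = (OG−FG)/(OG−1)·100;  RA = AA·0.8192
AA = (1.048 − 1.006)/(1.048 − 1)·100 = 87.5000
RA = 87.5000·0.8192

71.6800 %


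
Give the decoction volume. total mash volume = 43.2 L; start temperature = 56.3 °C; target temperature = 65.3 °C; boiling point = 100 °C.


V_dec = V_total·(T_target − T_start)/(T_boil − T_start)
V_dec = 43.2·(65.3 − 56.3)/(100 − 56.3)

8.8970 L


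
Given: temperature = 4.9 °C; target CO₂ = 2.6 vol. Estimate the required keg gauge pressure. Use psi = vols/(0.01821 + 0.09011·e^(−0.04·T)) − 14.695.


psi = 2.6/(0.01821 + 0.09011·e^(−0.04·4.9)) − 14.695

13.4797 psi


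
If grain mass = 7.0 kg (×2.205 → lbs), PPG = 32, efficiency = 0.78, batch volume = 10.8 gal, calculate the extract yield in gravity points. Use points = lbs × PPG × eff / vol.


lbs = 7.0 × 2.205 = 15.4350
points = 15.4350 × 32 × 0.78 / 10.8

35.6720 points


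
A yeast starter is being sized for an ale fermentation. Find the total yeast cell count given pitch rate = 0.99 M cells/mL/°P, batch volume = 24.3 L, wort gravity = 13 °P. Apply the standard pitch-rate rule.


cells (billions) = rate · V_L · °P
cells = 0.99 · 24.3 · 13

312.7410 billion cells


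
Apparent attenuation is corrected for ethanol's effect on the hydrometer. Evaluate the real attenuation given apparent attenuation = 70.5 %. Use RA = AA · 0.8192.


RA = 70.5 · 0.8192

57.7536 %


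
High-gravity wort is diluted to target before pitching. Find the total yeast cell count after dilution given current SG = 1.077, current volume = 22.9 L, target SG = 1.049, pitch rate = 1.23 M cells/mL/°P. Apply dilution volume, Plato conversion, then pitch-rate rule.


V_w = V·((SG_c−1)/(SG_t−1)−1);  °P = 259 − 259/SG_t;  cells = rate·(V+V_w)·°P
V_w = 22.9·((1.077−1)/(1.049−1)−1) = 13.0857
V_final = 22.9 + 13.0857 = 35.9857
°P = 259 − 259/1.049 = 12.0982
cells = 1.23·35.9857·12.0982

535.4952 billion cells


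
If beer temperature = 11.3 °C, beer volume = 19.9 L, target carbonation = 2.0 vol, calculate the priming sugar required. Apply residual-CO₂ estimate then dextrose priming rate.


residual = 14.695·(0.01821 + 0.09011·e^(−0.04·T));  sugar = (target − residual)·4.0·V
residual = 14.695·(0.01821 + 0.09011·e^(−0.04·11.3)) = 1.1102
sugar = (2.0 − 1.1102)·4.0·19.9

70.8253 g


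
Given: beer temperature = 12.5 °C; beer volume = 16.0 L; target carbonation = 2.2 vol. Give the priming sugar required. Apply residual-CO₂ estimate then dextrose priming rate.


residual = 14.695·(0.01821 + 0.09011·e^(−0.04·T));  sugar = (target − residual)·4.0·V
residual = 14.695·(0.01821 + 0.09011·e^(−0.04·12.5)) = 1.0707
sugar = (2.2 − 1.0707)·4.0·16.0

72.2724 g


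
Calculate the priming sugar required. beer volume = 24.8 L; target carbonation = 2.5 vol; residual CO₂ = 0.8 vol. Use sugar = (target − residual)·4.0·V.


sugar = (2.5 − 0.8)·4.0·24.8

168.6400 g


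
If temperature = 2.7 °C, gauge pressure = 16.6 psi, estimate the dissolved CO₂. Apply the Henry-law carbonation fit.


vols = (P + 14.695)·(0.01821 + 0.09011·e^(−0.04·T))
vols = (16.6 + 14.695)·(0.01821 + 0.09011·e^(−0.04·2.7))

3.1012 volumes


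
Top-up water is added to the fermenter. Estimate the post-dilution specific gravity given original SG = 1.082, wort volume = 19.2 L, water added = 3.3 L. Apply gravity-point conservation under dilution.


SG_new = 1 + (SG_old − 1)·V_old/(V_old + V_water)
pts = (1.082 − 1)·1000·19.2/(19.2 + 3.3) = 69.9733
SG_new = 1 + 69.9733/1000

1.0700


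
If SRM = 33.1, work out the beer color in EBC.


EBC = SRM · 1.97
EBC = 33.1 · 1.97

65.2070 EBC


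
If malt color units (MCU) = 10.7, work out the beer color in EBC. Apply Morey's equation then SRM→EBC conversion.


SRM = 1.4922·MCU^0.6859;  EBC = SRM·1.97
SRM = 1.4922·10.7^0.6859 = 7.5837
EBC = 7.5837·1.97

14.9399 EBC


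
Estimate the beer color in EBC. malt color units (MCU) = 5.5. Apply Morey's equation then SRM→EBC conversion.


SRM = 1.4922·MCU^0.6859;  EBC = SRM·1.97
SRM = 1.4922·5.5^0.6859 = 4.8044
EBC = 4.8044·1.97

9.4647 EBC


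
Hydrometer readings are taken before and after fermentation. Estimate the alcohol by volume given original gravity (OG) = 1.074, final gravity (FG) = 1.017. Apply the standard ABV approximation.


ABV = (OG − FG) · 131.25
ABV = (1.074 − 1.017) · 131.25

7.4813 % ABV


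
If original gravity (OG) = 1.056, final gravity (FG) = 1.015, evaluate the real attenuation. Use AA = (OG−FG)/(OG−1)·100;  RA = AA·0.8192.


AA = (1.056 − 1.015)/(1.056 − 1)·100 = 73.2143
RA = 73.2143·0.8192

59.9771 %


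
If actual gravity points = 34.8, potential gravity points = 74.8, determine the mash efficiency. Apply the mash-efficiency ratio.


efficiency = actual / potential × 100
efficiency = 34.8 / 74.8 × 100

46.5241 %


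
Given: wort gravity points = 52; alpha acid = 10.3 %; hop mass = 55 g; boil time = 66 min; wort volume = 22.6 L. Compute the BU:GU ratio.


U = 1.65·0.000125^(GP/1000)·(1−e^(−0.04t))/4.15;  IBU = (α/100)·m·U·1000/V;  BU:GU = IBU/GP
U = 1.65·0.000125^(52/1000)·(1−e^(−0.04·66))/4.15 = 0.2314
IBU = (10.3/100)·55·0.2314·1000/22.6 = 57.9981
BU:GU = 57.9981/52

1.1153


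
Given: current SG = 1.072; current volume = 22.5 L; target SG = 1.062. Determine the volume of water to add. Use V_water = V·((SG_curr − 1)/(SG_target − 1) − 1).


V_water = 22.5·((1.072 − 1)/(1.062 − 1) − 1)

3.6290 L


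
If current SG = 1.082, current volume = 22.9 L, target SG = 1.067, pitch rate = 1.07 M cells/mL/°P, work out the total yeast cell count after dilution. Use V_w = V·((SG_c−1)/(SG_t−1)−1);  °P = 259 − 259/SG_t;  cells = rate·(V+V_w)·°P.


V_w = 22.9·((1.082−1)/(1.067−1)−1) = 5.1269
V_final = 22.9 + 5.1269 = 28.0269
°P = 259 − 259/1.067 = 16.2634
cells = 1.07·28.0269·16.2634

487.7176 billion cells


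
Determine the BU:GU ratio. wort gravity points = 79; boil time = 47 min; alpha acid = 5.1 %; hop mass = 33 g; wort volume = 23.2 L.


U = 1.65·0.000125^(GP/1000)·(1−e^(−0.04t))/4.15;  IBU = (α/100)·m·U·1000/V;  BU:GU = IBU/GP
U = 1.65·0.000125^(79/1000)·(1−e^(−0.04·47))/4.15 = 0.1656
IBU = (5.1/100)·33·0.1656·1000/23.2 = 12.0166
BU:GU = 12.0166/79

0.1521


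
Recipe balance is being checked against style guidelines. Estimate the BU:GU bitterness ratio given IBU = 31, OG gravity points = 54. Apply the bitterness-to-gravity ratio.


BU:GU = IBU / OG_points
BU:GU = 31 / 54

0.5741


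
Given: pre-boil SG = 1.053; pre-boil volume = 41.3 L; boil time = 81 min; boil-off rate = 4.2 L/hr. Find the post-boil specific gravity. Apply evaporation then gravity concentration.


V_post = V_pre − rate·(t/60);  SG_post = 1 + (SG_pre−1)·V_pre/V_post
V_post = 41.3 − 4.2·(81/60) = 35.6300
SG_post = 1 + (1.053 − 1)·41.3/35.6300

1.0614


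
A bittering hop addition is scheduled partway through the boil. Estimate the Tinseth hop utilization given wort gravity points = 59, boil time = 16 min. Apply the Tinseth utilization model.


U = 1.65·0.000125^(GP/1000) · (1 − e^(−0.04·t))/4.15
bigness = 1.65·0.000125^(59/1000) = 0.9710
boil_factor = (1 − e^(−0.04·16))/4.15 = 0.1139
U = 0.9710 · 0.1139

0.1106


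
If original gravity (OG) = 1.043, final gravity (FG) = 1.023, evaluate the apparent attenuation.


AA = (OG − FG)/(OG − 1) · 100
AA = (1.043 − 1.023)/(1.043 − 1) · 100

46.5116 %


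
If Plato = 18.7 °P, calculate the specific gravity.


SG = 259/(259 − P)
SG = 259/(259 − 18.7)

1.0778


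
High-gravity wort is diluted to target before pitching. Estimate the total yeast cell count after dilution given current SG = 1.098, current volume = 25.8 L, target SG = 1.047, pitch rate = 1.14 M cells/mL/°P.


V_w = V·((SG_c−1)/(SG_t−1)−1);  °P = 259 − 259/SG_t;  cells = rate·(V+V_w)·°P
V_w = 25.8·((1.098−1)/(1.047−1)−1) = 27.9957
V_final = 25.8 + 27.9957 = 53.7957
°P = 259 − 259/1.047 = 11.6266
cells = 1.14·53.7957·11.6266

713.0233 billion cells


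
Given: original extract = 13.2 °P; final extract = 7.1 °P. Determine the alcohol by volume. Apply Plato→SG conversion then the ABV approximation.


SG = 259/(259 − P);  ABV = (OG − FG)·131.25
OG = 259/(259 − 13.2) = 1.0537
FG = 259/(259 − 7.1) = 1.0282
ABV = (1.0537 − 1.0282)·131.25

3.3490 % ABV


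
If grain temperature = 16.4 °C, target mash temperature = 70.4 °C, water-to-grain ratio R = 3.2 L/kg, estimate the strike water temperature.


T_strike = (0.41/R)·(T_mash − T_grain) + T_mash
T_strike = (0.41/3.2)·(70.4 − 16.4) + 70.4

77.3188 °C


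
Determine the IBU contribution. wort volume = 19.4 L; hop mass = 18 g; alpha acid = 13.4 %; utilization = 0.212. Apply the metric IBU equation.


IBU = (α/100)·mass·U·1000 / V
IBU = (13.4/100)·18·0.212·1000 / 19.4

26.3579 IBU


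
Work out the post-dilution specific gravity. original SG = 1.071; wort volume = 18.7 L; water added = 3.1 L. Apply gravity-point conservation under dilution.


SG_new = 1 + (SG_old − 1)·V_old/(V_old + V_water)
pts = (1.071 − 1)·1000·18.7/(18.7 + 3.1) = 60.9037
SG_new = 1 + 60.9037/1000

1.0609


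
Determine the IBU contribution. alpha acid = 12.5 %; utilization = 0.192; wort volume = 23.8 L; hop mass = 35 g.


IBU = (α/100)·mass·U·1000 / V
IBU = (12.5/100)·35·0.192·1000 / 23.8

35.2941 IBU


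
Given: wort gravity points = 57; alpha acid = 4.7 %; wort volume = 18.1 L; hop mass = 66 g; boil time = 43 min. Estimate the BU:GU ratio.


U = 1.65·0.000125^(GP/1000)·(1−e^(−0.04t))/4.15;  IBU = (α/100)·m·U·1000/V;  BU:GU = IBU/GP
U = 1.65·0.000125^(57/1000)·(1−e^(−0.04·43))/4.15 = 0.1956
IBU = (4.7/100)·66·0.1956·1000/18.1 = 33.5144
BU:GU = 33.5144/57

0.5880


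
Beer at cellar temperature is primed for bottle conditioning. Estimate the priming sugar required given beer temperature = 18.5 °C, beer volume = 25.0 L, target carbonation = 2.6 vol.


residual = 14.695·(0.01821 + 0.09011·e^(−0.04·T));  sugar = (target − residual)·4.0·V
residual = 14.695·(0.01821 + 0.09011·e^(−0.04·18.5)) = 0.8994
sugar = (2.6 − 0.8994)·4.0·25.0

170.0626 g


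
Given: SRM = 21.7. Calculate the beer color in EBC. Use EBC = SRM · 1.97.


EBC = 21.7 · 1.97

42.7490 EBC


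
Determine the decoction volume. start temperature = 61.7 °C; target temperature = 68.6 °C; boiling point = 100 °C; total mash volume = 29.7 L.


V_dec = V_total·(T_target − T_start)/(T_boil − T_start)
V_dec = 29.7·(68.6 − 61.7)/(100 − 61.7)

5.3507 L


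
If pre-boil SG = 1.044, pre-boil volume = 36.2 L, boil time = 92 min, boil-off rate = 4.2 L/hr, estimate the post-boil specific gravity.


V_post = V_pre − rate·(t/60);  SG_post = 1 + (SG_pre−1)·V_pre/V_post
V_post = 36.2 − 4.2·(92/60) = 29.7600
SG_post = 1 + (1.044 − 1)·36.2/29.7600

1.0535


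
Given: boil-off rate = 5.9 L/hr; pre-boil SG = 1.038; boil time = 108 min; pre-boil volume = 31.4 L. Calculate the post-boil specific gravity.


V_post = V_pre − rate·(t/60);  SG_post = 1 + (SG_pre−1)·V_pre/V_post
V_post = 31.4 − 5.9·(108/60) = 20.7800
SG_post = 1 + (1.038 − 1)·31.4/20.7800

1.0574


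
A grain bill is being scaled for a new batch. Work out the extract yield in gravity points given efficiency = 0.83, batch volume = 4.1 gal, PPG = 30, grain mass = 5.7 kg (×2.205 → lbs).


points = lbs × PPG × eff / vol
lbs = 5.7 × 2.205 = 12.5685
points = 12.5685 × 30 × 0.83 / 4.1

76.3306 points


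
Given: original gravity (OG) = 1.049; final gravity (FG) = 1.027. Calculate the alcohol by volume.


ABV = (OG − FG) · 131.25
ABV = (1.049 − 1.027) · 131.25

2.8875 % ABV


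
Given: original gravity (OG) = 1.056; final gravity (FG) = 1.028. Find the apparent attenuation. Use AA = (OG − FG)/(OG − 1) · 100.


AA = (1.056 − 1.028)/(1.056 − 1) · 100

50.0000 %


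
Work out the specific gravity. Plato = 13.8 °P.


SG = 259/(259 − P)
SG = 259/(259 − 13.8)

1.0563


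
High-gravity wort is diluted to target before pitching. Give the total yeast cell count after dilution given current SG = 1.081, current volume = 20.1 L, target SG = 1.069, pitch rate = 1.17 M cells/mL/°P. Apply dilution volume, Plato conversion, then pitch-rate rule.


V_w = V·((SG_c−1)/(SG_t−1)−1);  °P = 259 − 259/SG_t;  cells = rate·(V+V_w)·°P
V_w = 20.1·((1.081−1)/(1.069−1)−1) = 3.4957
V_final = 20.1 + 3.4957 = 23.5957
°P = 259 − 259/1.069 = 16.7175
cells = 1.17·23.5957·16.7175

461.5184 billion cells


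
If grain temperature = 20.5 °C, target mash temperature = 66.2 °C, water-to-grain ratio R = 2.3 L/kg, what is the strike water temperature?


T_strike = (0.41/R)·(T_mash − T_grain) + T_mash
T_strike = (0.41/2.3)·(66.2 − 20.5) + 66.2

74.3465 °C


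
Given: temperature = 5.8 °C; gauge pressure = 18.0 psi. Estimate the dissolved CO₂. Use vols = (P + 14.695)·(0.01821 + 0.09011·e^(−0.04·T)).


vols = (18.0 + 14.695)·(0.01821 + 0.09011·e^(−0.04·5.8))

2.9315 volumes


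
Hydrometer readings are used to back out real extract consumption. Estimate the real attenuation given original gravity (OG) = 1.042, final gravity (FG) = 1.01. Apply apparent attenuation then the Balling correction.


AA = (OG−FG)/(OG−1)·100;  RA = AA·0.8192
AA = (1.042 − 1.01)/(1.042 − 1)·100 = 76.1905
RA = 76.1905·0.8192

62.4152 %


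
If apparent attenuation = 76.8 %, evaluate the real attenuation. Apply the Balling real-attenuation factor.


RA = AA · 0.8192
RA = 76.8 · 0.8192

62.9146 %


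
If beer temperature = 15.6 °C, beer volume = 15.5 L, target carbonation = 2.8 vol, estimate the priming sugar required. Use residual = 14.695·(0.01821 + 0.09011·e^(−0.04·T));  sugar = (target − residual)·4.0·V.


residual = 14.695·(0.01821 + 0.09011·e^(−0.04·15.6)) = 0.9771
sugar = (2.8 − 0.9771)·4.0·15.5

113.0210 g


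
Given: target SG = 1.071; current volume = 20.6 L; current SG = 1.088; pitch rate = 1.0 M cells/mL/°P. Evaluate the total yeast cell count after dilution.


V_w = V·((SG_c−1)/(SG_t−1)−1);  °P = 259 − 259/SG_t;  cells = rate·(V+V_w)·°P
V_w = 20.6·((1.088−1)/(1.071−1)−1) = 4.9324
V_final = 20.6 + 4.9324 = 25.5324
°P = 259 − 259/1.071 = 17.1699
cells = 1.0·25.5324·17.1699

438.3895 billion cells


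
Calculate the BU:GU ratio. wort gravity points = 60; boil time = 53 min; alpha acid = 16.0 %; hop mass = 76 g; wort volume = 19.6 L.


U = 1.65·0.000125^(GP/1000)·(1−e^(−0.04t))/4.15;  IBU = (α/100)·m·U·1000/V;  BU:GU = IBU/GP
U = 1.65·0.000125^(60/1000)·(1−e^(−0.04·53))/4.15 = 0.2040
IBU = (16.0/100)·76·0.2040·1000/19.6 = 126.5887
BU:GU = 126.5887/60

2.1098


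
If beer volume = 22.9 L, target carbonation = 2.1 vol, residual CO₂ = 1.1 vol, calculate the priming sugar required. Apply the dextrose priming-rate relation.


sugar = (target − residual)·4.0·V
sugar = (2.1 − 1.1)·4.0·22.9

91.6000 g


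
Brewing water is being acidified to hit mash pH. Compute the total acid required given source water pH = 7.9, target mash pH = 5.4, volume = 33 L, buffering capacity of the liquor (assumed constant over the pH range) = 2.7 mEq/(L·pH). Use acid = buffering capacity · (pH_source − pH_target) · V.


acid = 2.7 · (7.9 − 5.4) · 33

222.7500 mEq


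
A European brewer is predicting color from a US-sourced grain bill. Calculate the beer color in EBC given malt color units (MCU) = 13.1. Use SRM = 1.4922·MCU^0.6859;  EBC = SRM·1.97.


SRM = 1.4922·13.1^0.6859 = 8.7129
EBC = 8.7129·1.97

17.1644 EBC


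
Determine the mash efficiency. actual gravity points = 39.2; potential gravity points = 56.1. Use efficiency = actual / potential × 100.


efficiency = 39.2 / 56.1 × 100

69.8752 %


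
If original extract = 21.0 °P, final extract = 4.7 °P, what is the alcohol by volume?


SG = 259/(259 − P);  ABV = (OG − FG)·131.25
OG = 259/(259 − 21.0) = 1.0882
FG = 259/(259 − 4.7) = 1.0185
ABV = (1.0882 − 1.0185)·131.25

9.1551 % ABV


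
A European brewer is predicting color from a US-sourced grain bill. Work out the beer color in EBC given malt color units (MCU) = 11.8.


SRM = 1.4922·MCU^0.6859;  EBC = SRM·1.97
SRM = 1.4922·11.8^0.6859 = 8.1102
EBC = 8.1102·1.97

15.9771 EBC


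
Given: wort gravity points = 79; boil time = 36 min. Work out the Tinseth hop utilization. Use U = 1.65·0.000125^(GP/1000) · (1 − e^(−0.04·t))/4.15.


bigness = 1.65·0.000125^(79/1000) = 0.8112
boil_factor = (1 − e^(−0.04·36))/4.15 = 0.1839
U = 0.8112 · 0.1839

0.1492


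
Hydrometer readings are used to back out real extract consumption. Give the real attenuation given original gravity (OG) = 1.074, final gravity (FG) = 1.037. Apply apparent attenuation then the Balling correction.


AA = (OG−FG)/(OG−1)·100;  RA = AA·0.8192
AA = (1.074 − 1.037)/(1.074 − 1)·100 = 50.0000
RA = 50.0000·0.8192

40.9600 %


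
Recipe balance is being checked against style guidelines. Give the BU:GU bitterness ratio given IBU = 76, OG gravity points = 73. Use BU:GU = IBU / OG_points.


BU:GU = 76 / 73

1.0411


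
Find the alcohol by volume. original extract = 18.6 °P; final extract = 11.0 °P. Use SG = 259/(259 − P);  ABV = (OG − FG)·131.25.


OG = 259/(259 − 18.6) = 1.0774
FG = 259/(259 − 11.0) = 1.0444
ABV = (1.0774 − 1.0444)·131.25

4.3334 % ABV


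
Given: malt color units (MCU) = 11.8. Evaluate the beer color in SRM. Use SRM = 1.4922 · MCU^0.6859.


SRM = 1.4922 · 11.8^0.6859

8.1102 SRM


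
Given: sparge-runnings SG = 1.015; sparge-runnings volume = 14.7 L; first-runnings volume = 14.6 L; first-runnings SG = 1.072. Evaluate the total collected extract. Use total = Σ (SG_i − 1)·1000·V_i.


first = (1.072 − 1)·1000·14.6 = 1051.2000
sparge = (1.015 − 1)·1000·14.7 = 220.5000
total = 1051.2000 + 220.5000

1271.7000 gravity·L


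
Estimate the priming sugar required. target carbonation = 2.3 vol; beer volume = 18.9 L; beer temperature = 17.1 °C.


residual = 14.695·(0.01821 + 0.09011·e^(−0.04·T));  sugar = (target − residual)·4.0·V
residual = 14.695·(0.01821 + 0.09011·e^(−0.04·17.1)) = 0.9358
sugar = (2.3 − 0.9358)·4.0·18.9

103.1363 g


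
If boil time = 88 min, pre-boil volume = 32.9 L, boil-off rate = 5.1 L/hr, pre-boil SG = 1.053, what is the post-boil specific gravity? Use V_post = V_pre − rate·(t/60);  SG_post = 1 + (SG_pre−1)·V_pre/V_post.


V_post = 32.9 − 5.1·(88/60) = 25.4200
SG_post = 1 + (1.053 − 1)·32.9/25.4200

1.0686


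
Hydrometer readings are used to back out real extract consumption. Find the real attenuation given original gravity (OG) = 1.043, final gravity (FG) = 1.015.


AA = (OG−FG)/(OG−1)·100;  RA = AA·0.8192
AA = (1.043 − 1.015)/(1.043 − 1)·100 = 65.1163
RA = 65.1163·0.8192

53.3433 %


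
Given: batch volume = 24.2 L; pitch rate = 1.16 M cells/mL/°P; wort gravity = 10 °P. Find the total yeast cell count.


cells (billions) = rate · V_L · °P
cells = 1.16 · 24.2 · 10

280.7200 billion cells


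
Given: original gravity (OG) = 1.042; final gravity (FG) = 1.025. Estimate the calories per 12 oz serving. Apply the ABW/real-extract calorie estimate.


ABW = (OG−FG)·131.25·0.79/FG;  °P = 259 − 259/SG (for OG→OE and FG→AE);  RE = 0.1808·OE + 0.8192·AE;  Cal = (6.9·ABW + 4·(RE−0.1))·FG·3.55
ABW = (1.042 − 1.025)·131.25·0.79/1.025 = 1.7197
OE = 259 − 259/1.042 = 10.4395 °P
AE = 259 − 259/1.025 = 6.3171 °P
RE = 0.1808·10.4395 + 0.8192·6.3171 = 7.0624 °P
Cal = (6.9·1.7197 + 4·(7.0624−0.1))·1.025·3.55

144.5150 kcal


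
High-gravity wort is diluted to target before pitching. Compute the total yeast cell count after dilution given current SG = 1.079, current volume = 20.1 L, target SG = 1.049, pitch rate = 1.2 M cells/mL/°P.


V_w = V·((SG_c−1)/(SG_t−1)−1);  °P = 259 − 259/SG_t;  cells = rate·(V+V_w)·°P
V_w = 20.1·((1.079−1)/(1.049−1)−1) = 12.3061
V_final = 20.1 + 12.3061 = 32.4061
°P = 259 − 259/1.049 = 12.0982
cells = 1.2·32.4061·12.0982

470.4665 billion cells


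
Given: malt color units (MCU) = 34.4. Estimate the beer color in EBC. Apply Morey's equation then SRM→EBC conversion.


SRM = 1.4922·MCU^0.6859;  EBC = SRM·1.97
SRM = 1.4922·34.4^0.6859 = 16.8948
EBC = 16.8948·1.97

33.2827 EBC


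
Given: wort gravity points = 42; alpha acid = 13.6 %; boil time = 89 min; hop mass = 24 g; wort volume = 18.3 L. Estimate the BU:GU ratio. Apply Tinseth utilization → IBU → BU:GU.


U = 1.65·0.000125^(GP/1000)·(1−e^(−0.04t))/4.15;  IBU = (α/100)·m·U·1000/V;  BU:GU = IBU/GP
U = 1.65·0.000125^(42/1000)·(1−e^(−0.04·89))/4.15 = 0.2648
IBU = (13.6/100)·24·0.2648·1000/18.3 = 47.2362
BU:GU = 47.2362/42

1.1247


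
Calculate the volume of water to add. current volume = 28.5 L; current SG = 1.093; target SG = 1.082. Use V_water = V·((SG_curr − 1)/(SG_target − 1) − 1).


V_water = 28.5·((1.093 − 1)/(1.082 − 1) − 1)

3.8232 L


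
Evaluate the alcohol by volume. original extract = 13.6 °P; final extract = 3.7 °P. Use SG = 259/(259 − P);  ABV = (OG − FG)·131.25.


OG = 259/(259 − 13.6) = 1.0554
FG = 259/(259 − 3.7) = 1.0145
ABV = (1.0554 − 1.0145)·131.25

5.3717 % ABV


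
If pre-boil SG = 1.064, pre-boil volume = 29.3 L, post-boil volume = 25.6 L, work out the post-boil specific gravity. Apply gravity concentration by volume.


SG_post = 1 + (SG_pre − 1)·V_pre/V_post
pts_pre = (1.064 − 1)·1000 = 64.0000
pts_post = 64.0000·29.3/25.6 = 73.2500
SG_post = 1 + 73.2500/1000

1.0733


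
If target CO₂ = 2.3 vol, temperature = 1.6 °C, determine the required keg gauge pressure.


psi = vols/(0.01821 + 0.09011·e^(−0.04·T)) − 14.695
psi = 2.3/(0.01821 + 0.09011·e^(−0.04·1.6)) − 14.695

7.6930 psi


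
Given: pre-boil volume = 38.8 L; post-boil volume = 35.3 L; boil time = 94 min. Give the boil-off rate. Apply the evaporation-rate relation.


rate = (V_pre − V_post) / (t_min/60)
rate = (38.8 − 35.3) / (94/60)

2.2340 L/hr


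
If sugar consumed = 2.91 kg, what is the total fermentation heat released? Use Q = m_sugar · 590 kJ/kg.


Q = 2.91 · 590

1716.9000 kJ


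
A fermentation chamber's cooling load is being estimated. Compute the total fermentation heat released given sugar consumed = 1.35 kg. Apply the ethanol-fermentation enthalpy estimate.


Q = m_sugar · 590 kJ/kg
Q = 1.35 · 590

796.5000 kJ


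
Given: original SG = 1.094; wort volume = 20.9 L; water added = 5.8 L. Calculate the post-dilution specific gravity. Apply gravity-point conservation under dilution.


SG_new = 1 + (SG_old − 1)·V_old/(V_old + V_water)
pts = (1.094 − 1)·1000·20.9/(20.9 + 5.8) = 73.5805
SG_new = 1 + 73.5805/1000

1.0736


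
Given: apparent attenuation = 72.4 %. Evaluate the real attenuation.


RA = AA · 0.8192
RA = 72.4 · 0.8192

59.3101 %


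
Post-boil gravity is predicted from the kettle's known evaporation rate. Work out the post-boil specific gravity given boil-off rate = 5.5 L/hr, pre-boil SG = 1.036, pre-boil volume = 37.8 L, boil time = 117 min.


V_post = V_pre − rate·(t/60);  SG_post = 1 + (SG_pre−1)·V_pre/V_post
V_post = 37.8 − 5.5·(117/60) = 27.0750
SG_post = 1 + (1.036 − 1)·37.8/27.0750

1.0503


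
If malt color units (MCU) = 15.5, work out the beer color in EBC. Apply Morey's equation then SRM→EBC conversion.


SRM = 1.4922·MCU^0.6859;  EBC = SRM·1.97
SRM = 1.4922·15.5^0.6859 = 9.7786
EBC = 9.7786·1.97

19.2638 EBC


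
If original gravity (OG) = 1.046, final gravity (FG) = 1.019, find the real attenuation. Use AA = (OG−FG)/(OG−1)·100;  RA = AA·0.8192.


AA = (1.046 − 1.019)/(1.046 − 1)·100 = 58.6957
RA = 58.6957·0.8192

48.0835 %


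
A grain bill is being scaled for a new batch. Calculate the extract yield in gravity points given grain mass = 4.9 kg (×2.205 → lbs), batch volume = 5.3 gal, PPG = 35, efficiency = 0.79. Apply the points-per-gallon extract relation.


points = lbs × PPG × eff / vol
lbs = 4.9 × 2.205 = 10.8045
points = 10.8045 × 35 × 0.79 / 5.3

56.3669 points


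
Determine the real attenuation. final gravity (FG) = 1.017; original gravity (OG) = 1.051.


AA = (OG−FG)/(OG−1)·100;  RA = AA·0.8192
AA = (1.051 − 1.017)/(1.051 − 1)·100 = 66.6667
RA = 66.6667·0.8192

54.6133 %


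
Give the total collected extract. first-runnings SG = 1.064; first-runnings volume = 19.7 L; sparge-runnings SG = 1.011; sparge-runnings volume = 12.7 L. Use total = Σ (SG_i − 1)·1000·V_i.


first = (1.064 − 1)·1000·19.7 = 1260.8000
sparge = (1.011 − 1)·1000·12.7 = 139.7000
total = 1260.8000 + 139.7000

1400.5000 gravity·L


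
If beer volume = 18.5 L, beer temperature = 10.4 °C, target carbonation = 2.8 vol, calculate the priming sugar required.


residual = 14.695·(0.01821 + 0.09011·e^(−0.04·T));  sugar = (target − residual)·4.0·V
residual = 14.695·(0.01821 + 0.09011·e^(−0.04·10.4)) = 1.1411
sugar = (2.8 − 1.1411)·4.0·18.5

122.7569 g


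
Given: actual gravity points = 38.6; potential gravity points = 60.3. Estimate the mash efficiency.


efficiency = actual / potential × 100
efficiency = 38.6 / 60.3 × 100

64.0133 %


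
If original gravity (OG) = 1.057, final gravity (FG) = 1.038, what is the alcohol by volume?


ABV = (OG − FG) · 131.25
ABV = (1.057 − 1.038) · 131.25

2.4937 % ABV


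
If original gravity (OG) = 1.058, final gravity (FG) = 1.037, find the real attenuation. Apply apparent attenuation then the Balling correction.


AA = (OG−FG)/(OG−1)·100;  RA = AA·0.8192
AA = (1.058 − 1.037)/(1.058 − 1)·100 = 36.2069
RA = 36.2069·0.8192

29.6607 %


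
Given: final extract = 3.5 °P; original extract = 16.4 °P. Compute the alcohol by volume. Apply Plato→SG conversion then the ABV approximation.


SG = 259/(259 − P);  ABV = (OG − FG)·131.25
OG = 259/(259 − 16.4) = 1.0676
FG = 259/(259 − 3.5) = 1.0137
ABV = (1.0676 − 1.0137)·131.25

7.0747 % ABV


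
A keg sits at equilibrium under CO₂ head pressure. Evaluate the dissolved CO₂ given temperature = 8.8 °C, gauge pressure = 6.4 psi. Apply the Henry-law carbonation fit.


vols = (P + 14.695)·(0.01821 + 0.09011·e^(−0.04·T))
vols = (6.4 + 14.695)·(0.01821 + 0.09011·e^(−0.04·8.8))

1.7210 volumes


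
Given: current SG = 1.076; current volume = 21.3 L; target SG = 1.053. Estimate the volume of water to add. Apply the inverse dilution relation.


V_water = V·((SG_curr − 1)/(SG_target − 1) − 1)
V_water = 21.3·((1.076 − 1)/(1.053 − 1) − 1)

9.2434 L


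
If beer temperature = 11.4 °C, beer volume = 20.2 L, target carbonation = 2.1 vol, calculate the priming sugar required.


residual = 14.695·(0.01821 + 0.09011·e^(−0.04·T));  sugar = (target − residual)·4.0·V
residual = 14.695·(0.01821 + 0.09011·e^(−0.04·11.4)) = 1.1069
sugar = (2.1 − 1.1069)·4.0·20.2

80.2448 g


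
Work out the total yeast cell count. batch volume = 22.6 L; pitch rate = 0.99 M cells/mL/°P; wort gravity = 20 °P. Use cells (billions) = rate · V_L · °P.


cells = 0.99 · 22.6 · 20

447.4800 billion cells


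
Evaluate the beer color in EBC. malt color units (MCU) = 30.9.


SRM = 1.4922·MCU^0.6859;  EBC = SRM·1.97
SRM = 1.4922·30.9^0.6859 = 15.6960
EBC = 15.6960·1.97

30.9212 EBC


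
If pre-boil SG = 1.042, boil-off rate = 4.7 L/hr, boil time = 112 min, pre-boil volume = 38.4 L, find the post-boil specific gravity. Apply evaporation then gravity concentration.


V_post = V_pre − rate·(t/60);  SG_post = 1 + (SG_pre−1)·V_pre/V_post
V_post = 38.4 − 4.7·(112/60) = 29.6267
SG_post = 1 + (1.042 − 1)·38.4/29.6267

1.0544


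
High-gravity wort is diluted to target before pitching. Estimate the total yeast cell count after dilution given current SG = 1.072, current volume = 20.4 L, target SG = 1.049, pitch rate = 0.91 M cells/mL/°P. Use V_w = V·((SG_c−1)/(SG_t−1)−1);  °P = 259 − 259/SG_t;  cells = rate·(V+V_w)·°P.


V_w = 20.4·((1.072−1)/(1.049−1)−1) = 9.5755
V_final = 20.4 + 9.5755 = 29.9755
°P = 259 − 259/1.049 = 12.0982
cells = 0.91·29.9755·12.0982

330.0109 billion cells


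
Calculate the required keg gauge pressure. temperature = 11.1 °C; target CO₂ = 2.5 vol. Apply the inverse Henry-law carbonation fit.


psi = vols/(0.01821 + 0.09011·e^(−0.04·T)) − 14.695
psi = 2.5/(0.01821 + 0.09011·e^(−0.04·11.1)) − 14.695

18.1943 psi


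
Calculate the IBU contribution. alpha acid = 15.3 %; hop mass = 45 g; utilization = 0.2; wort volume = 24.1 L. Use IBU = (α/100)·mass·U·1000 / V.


IBU = (15.3/100)·45·0.2·1000 / 24.1

57.1369 IBU


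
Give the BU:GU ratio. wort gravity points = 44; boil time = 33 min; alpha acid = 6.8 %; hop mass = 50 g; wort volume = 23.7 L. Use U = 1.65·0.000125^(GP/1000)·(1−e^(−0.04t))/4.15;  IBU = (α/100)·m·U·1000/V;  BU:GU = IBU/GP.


U = 1.65·0.000125^(44/1000)·(1−e^(−0.04·33))/4.15 = 0.1962
IBU = (6.8/100)·50·0.1962·1000/23.7 = 28.1484
BU:GU = 28.1484/44

0.6397


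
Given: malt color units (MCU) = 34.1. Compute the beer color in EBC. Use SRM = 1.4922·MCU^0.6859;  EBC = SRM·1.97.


SRM = 1.4922·34.1^0.6859 = 16.7936
EBC = 16.7936·1.97

33.0834 EBC


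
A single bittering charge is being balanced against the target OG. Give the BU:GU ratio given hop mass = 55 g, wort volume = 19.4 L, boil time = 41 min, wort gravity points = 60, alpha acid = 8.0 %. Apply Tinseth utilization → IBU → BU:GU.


U = 1.65·0.000125^(GP/1000)·(1−e^(−0.04t))/4.15;  IBU = (α/100)·m·U·1000/V;  BU:GU = IBU/GP
U = 1.65·0.000125^(60/1000)·(1−e^(−0.04·41))/4.15 = 0.1869
IBU = (8.0/100)·55·0.1869·1000/19.4 = 42.3884
BU:GU = 42.3884/60

0.7065


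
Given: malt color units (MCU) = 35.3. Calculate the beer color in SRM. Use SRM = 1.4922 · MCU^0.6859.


SRM = 1.4922 · 35.3^0.6859

17.1967 SRM


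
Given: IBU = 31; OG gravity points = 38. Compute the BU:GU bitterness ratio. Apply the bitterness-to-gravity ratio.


BU:GU = IBU / OG_points
BU:GU = 31 / 38

0.8158


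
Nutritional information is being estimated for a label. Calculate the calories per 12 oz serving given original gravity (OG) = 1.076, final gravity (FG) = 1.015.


ABW = (OG−FG)·131.25·0.79/FG;  °P = 259 − 259/SG (for OG→OE and FG→AE);  RE = 0.1808·OE + 0.8192·AE;  Cal = (6.9·ABW + 4·(RE−0.1))·FG·3.55
ABW = (1.076 − 1.015)·131.25·0.79/1.015 = 6.2315
OE = 259 − 259/1.076 = 18.2937 °P
AE = 259 − 259/1.015 = 3.8276 °P
RE = 0.1808·18.2937 + 0.8192·3.8276 = 6.4431 °P
Cal = (6.9·6.2315 + 4·(6.4431−0.1))·1.015·3.55

246.3518 kcal


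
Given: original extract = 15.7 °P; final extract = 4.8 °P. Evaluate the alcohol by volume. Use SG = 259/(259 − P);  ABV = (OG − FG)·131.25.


OG = 259/(259 − 15.7) = 1.0645
FG = 259/(259 − 4.8) = 1.0189
ABV = (1.0645 − 1.0189)·131.25

5.9911 % ABV


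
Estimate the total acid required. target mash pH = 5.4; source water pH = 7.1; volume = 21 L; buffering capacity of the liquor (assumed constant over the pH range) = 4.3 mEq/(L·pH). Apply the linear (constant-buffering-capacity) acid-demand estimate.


acid = buffering capacity · (pH_source − pH_target) · V
acid = 4.3 · (7.1 − 5.4) · 21

153.5100 mEq


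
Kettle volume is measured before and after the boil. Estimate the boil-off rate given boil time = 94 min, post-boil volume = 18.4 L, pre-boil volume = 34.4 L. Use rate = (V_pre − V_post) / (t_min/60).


rate = (34.4 − 18.4) / (94/60)

10.2128 L/hr


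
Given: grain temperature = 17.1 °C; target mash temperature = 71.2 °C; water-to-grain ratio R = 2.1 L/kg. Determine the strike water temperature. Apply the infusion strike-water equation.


T_strike = (0.41/R)·(T_mash − T_grain) + T_mash
T_strike = (0.41/2.1)·(71.2 − 17.1) + 71.2

81.7624 °C


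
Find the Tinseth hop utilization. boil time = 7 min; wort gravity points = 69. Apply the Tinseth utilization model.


U = 1.65·0.000125^(GP/1000) · (1 − e^(−0.04·t))/4.15
bigness = 1.65·0.000125^(69/1000) = 0.8875
boil_factor = (1 − e^(−0.04·7))/4.15 = 0.0588
U = 0.8875 · 0.0588

0.0522


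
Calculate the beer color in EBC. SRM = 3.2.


EBC = SRM · 1.97
EBC = 3.2 · 1.97

6.3040 EBC


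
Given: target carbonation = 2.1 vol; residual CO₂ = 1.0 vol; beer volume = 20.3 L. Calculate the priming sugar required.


sugar = (target − residual)·4.0·V
sugar = (2.1 − 1.0)·4.0·20.3

89.3200 g


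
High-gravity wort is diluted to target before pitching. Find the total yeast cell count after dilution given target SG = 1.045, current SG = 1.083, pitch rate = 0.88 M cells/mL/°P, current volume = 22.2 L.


V_w = V·((SG_c−1)/(SG_t−1)−1);  °P = 259 − 259/SG_t;  cells = rate·(V+V_w)·°P
V_w = 22.2·((1.083−1)/(1.045−1)−1) = 18.7467
V_final = 22.2 + 18.7467 = 40.9467
°P = 259 − 259/1.045 = 11.1531
cells = 0.88·40.9467·11.1531

401.8808 billion cells


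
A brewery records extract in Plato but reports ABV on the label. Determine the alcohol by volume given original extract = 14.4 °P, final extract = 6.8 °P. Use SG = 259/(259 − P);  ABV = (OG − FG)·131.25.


OG = 259/(259 − 14.4) = 1.0589
FG = 259/(259 − 6.8) = 1.0270
ABV = (1.0589 − 1.0270)·131.25

4.1880 % ABV


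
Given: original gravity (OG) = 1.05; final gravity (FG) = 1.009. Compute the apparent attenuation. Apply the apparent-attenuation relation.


AA = (OG − FG)/(OG − 1) · 100
AA = (1.05 − 1.009)/(1.05 − 1) · 100

82.0000 %


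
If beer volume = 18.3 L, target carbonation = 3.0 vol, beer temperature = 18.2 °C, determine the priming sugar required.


residual = 14.695·(0.01821 + 0.09011·e^(−0.04·T));  sugar = (target − residual)·4.0·V
residual = 14.695·(0.01821 + 0.09011·e^(−0.04·18.2)) = 0.9070
sugar = (3.0 − 0.9070)·4.0·18.3

153.2075 g


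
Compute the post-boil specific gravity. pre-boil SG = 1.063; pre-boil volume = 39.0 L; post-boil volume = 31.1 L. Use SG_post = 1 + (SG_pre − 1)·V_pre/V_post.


pts_pre = (1.063 − 1)·1000 = 63.0000
pts_post = 63.0000·39.0/31.1 = 79.0032
SG_post = 1 + 79.0032/1000

1.0790


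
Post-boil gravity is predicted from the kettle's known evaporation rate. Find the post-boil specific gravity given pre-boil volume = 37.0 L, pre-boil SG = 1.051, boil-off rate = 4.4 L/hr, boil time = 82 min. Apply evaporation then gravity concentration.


V_post = V_pre − rate·(t/60);  SG_post = 1 + (SG_pre−1)·V_pre/V_post
V_post = 37.0 − 4.4·(82/60) = 30.9867
SG_post = 1 + (1.051 − 1)·37.0/30.9867

1.0609
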